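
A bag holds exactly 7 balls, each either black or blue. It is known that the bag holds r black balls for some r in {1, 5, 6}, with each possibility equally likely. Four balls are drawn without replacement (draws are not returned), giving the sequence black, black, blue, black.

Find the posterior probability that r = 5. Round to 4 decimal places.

0.5000

For each hypothesis, P(data | H) works out to: P(data | r = 1) = (1/7)(0/6) = 0; P(data | r = 5) = (5/7)(4/6)(2/5)(3/4) = 1/7; P(data | r = 6) = (6/7)(5/6)(1/5)(4/4) = 1/7.
Weighting by the prior gives 1/3 · 0 = 0, 1/3 · 1/7 = 1/21, 1/3 · 1/7 = 1/21; these sum to 2/21.
So P(r = 5 | data) = (1/21) / (2/21) = 1/2.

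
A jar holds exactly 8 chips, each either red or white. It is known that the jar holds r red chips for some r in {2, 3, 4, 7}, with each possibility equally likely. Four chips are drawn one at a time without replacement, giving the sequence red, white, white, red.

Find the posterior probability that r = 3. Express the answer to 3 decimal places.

For each hypothesis, P(data | H) works out to: P(data | r = 2) = (2/8)(6/7)(5/6)(1/5) = 1/28; P(data | r = 3) = (3/8)(5/7)(4/6)(2/5) = 1/14; P(data | r = 4) = (4/8)(4/7)(3/6)(3/5) = 3/35; P(data | r = 7) = (7/8)(1/7)(0/6) = 0.
Multiplying each by its prior: 1/4 · 1/28 = 1/112, 1/4 · 1/14 = 1/56, 1/4 · 3/35 = 3/140, 1/4 · 0 = 0; summing to 27/560.
So P(r = 3 | data) = (1/56) / (27/560) = 10/27.

0.370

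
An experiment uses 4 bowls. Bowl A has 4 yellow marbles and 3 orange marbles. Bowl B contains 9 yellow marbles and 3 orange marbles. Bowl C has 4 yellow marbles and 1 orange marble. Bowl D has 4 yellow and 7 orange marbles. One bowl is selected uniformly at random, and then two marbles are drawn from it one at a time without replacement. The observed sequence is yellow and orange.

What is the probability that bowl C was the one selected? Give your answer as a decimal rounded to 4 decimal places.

The likelihood of the observed sequence under each hypothesis: P(data | bowl A) = (4/7)(3/6) = 0.28571; P(data | bowl B) = (9/12)(3/11) = 0.20455; P(data | bowl C) = (4/5)(1/4) = 0.2; P(data | bowl D) = (4/11)(7/10) = 0.25455.
Multiplying each by its prior: 1/4 · 0.28571 = 0.071429, 1/4 · 0.20455 = 0.051136, 1/4 · 0.2 = 0.05, 1/4 · 0.25455 = 0.063636; these sum to 0.2362.
Therefore the posterior P(bowl C | data) = (0.05) / (0.2362) = 0.21168.

0.2117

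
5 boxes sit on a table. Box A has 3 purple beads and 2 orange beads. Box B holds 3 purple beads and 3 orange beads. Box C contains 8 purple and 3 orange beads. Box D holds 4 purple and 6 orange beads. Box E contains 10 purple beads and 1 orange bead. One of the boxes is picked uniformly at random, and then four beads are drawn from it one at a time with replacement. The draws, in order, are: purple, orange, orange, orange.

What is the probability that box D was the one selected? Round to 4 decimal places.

For each hypothesis, P(data | H) works out to: P(data | box A) = (3/5)(2/5)(2/5)(2/5) = 0.0384; P(data | box B) = (3/6)(3/6)(3/6)(3/6) = 0.0625; P(data | box C) = (8/11)(3/11)(3/11)(3/11) = 0.014753; P(data | box D) = (4/10)(6/10)(6/10)(6/10) = 0.0864; P(data | box E) = (10/11)(1/11)(1/11)(1/11) = 0.00068301.
Weighting by the prior gives 1/5 · 0.0384 = 0.00768, 1/5 · 0.0625 = 0.0125, 1/5 · 0.014753 = 0.0029506, 1/5 · 0.0864 = 0.01728, 1/5 · 0.00068301 = 0.0001366; summing to 0.040547.
By Bayes' rule, P(box D | data) = (0.01728) / (0.040547) = 0.42617.

0.4262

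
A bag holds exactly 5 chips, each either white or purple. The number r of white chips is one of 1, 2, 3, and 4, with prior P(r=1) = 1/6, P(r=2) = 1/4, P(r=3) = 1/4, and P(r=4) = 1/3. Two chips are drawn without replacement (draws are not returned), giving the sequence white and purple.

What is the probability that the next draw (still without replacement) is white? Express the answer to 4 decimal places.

0.5667

Compute the likelihood of the observed sequence for each case: P(data | r = 1) = (1/5)(4/4) = 1/5; P(data | r = 2) = (2/5)(3/4) = 3/10; P(data | r = 3) = (3/5)(2/4) = 3/10; P(data | r = 4) = (4/5)(1/4) = 1/5.
Multiplying each by its prior: 1/6 · 1/5 = 1/30, 1/4 · 3/10 = 3/40, 1/4 · 3/10 = 3/40, 1/3 · 1/5 = 1/15; summing to 1/4.
Dividing through by the total gives posterior P(r = 1 | data) = 2/15, P(r = 2 | data) = 3/10, P(r = 3 | data) = 3/10, P(r = 4 | data) = 4/15.
The predictive probability is P(white next | data) = (0)(2/15) + (1/3)(3/10) + (2/3)(3/10) + (1)(4/15) = 17/30.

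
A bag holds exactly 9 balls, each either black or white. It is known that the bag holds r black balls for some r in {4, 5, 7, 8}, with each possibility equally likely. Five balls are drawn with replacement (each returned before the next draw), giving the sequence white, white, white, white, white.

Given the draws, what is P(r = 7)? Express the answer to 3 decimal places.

0.008

For each hypothesis, P(data | H) works out to: P(data | r = 4) = (5/9)(5/9)(5/9)(5/9)(5/9) = 0.052922; P(data | r = 5) = (4/9)(4/9)(4/9)(4/9)(4/9) = 0.017342; P(data | r = 7) = (2/9)(2/9)(2/9)(2/9)(2/9) = 0.00054192; P(data | r = 8) = (1/9)(1/9)(1/9)(1/9)(1/9) = 1.6935e-05.
The prior-weighted likelihoods are 1/4 · 0.052922 = 0.013231, 1/4 · 0.017342 = 0.0043354, 1/4 · 0.00054192 = 0.00013548, 1/4 · 1.6935e-05 = 4.2338e-06; these sum to 0.017706.
Therefore the posterior P(r = 7 | data) = (0.00013548) / (0.017706) = 0.0076518.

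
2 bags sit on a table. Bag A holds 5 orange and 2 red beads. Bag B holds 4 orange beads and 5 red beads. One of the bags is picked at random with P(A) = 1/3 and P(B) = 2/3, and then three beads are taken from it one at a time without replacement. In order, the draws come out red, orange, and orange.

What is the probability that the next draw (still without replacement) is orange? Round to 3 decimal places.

For each hypothesis, P(data | H) works out to: P(data | bag A) = (2/7)(5/6)(4/5) = 4/21; P(data | bag B) = (5/9)(4/8)(3/7) = 5/42.
Multiplying each by its prior: 1/3 · 4/21 = 4/63, 2/3 · 5/42 = 5/63; summing to 1/7.
The posterior is then P(bag A | data) = 4/9, P(bag B | data) = 5/9.
The predictive probability is P(orange next | data) = (3/4)(4/9) + (1/3)(5/9) = 14/27.

0.519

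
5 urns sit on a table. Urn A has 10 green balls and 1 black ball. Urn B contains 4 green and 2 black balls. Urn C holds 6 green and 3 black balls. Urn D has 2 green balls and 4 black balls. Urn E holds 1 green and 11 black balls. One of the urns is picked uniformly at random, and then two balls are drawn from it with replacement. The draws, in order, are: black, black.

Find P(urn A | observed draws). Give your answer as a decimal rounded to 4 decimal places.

0.0055

Under each hypothesis, the probability of the observed sequence is: P(data | urn A) = (1/11)(1/11) = 0.0082645; P(data | urn B) = (2/6)(2/6) = 0.11111; P(data | urn C) = (3/9)(3/9) = 0.11111; P(data | urn D) = (4/6)(4/6) = 0.44444; P(data | urn E) = (11/12)(11/12) = 0.84028.
Multiplying each by its prior: 1/5 · 0.0082645 = 0.0016529, 1/5 · 0.11111 = 0.022222, 1/5 · 0.11111 = 0.022222, 1/5 · 0.44444 = 0.088889, 1/5 · 0.84028 = 0.16806; these sum to 0.30304.
Hence P(urn A | data) = (0.0016529) / (0.30304) = 0.0054543.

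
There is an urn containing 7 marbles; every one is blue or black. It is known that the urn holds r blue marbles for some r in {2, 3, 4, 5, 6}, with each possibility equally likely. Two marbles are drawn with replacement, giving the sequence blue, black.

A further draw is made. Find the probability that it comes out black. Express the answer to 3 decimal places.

Compute the likelihood of the observed sequence for each case: P(data | r = 2) = (2/7)(5/7) = 10/49; P(data | r = 3) = (3/7)(4/7) = 12/49; P(data | r = 4) = (4/7)(3/7) = 12/49; P(data | r = 5) = (5/7)(2/7) = 10/49; P(data | r = 6) = (6/7)(1/7) = 6/49.
Multiplying each by its prior: 1/5 · 10/49 = 2/49, 1/5 · 12/49 = 12/245, 1/5 · 12/49 = 12/245, 1/5 · 10/49 = 2/49, 1/5 · 6/49 = 6/245; with total 10/49.
The posterior is then P(r = 2 | data) = 1/5, P(r = 3 | data) = 6/25, P(r = 4 | data) = 6/25, P(r = 5 | data) = 1/5, P(r = 6 | data) = 3/25.
So P(black next | data) = Σ P(black next | H) P(H | data) = (5/7)(1/5) + (4/7)(6/25) + (3/7)(6/25) + (2/7)(1/5) + (1/7)(3/25) = 16/35.

0.457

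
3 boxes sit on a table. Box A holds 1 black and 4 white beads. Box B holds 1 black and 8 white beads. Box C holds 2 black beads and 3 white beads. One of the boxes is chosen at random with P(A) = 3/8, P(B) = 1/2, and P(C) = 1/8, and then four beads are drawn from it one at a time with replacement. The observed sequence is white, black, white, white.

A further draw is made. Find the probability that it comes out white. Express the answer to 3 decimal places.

0.815

For each hypothesis, P(data | H) works out to: P(data | box A) = (4/5)(1/5)(4/5)(4/5) = 0.1024; P(data | box B) = (8/9)(1/9)(8/9)(8/9) = 0.078037; P(data | box C) = (3/5)(2/5)(3/5)(3/5) = 0.0864.
Weighting by the prior gives 3/8 · 0.1024 = 0.0384, 1/2 · 0.078037 = 0.039018, 1/8 · 0.0864 = 0.0108; summing to 0.088218.
Dividing through by the total gives posterior P(box A | data) = 0.43528, P(box B | data) = 0.44229, P(box C | data) = 0.12242.
Averaging over the posterior, P(white next | data) = (4/5)(0.43528) + (8/9)(0.44229) + (3/5)(0.12242) = 0.81483.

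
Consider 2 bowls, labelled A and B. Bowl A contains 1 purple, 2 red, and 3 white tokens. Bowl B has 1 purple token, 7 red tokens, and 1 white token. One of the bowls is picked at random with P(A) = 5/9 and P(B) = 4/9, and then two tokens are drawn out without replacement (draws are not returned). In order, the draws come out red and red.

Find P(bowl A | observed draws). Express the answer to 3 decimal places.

For each hypothesis, P(data | H) works out to: P(data | bowl A) = (2/6)(1/5) = 1/15; P(data | bowl B) = (7/9)(6/8) = 7/12.
Multiplying each by its prior: 5/9 · 1/15 = 1/27, 4/9 · 7/12 = 7/27; these sum to 8/27.
So P(bowl A | data) = (1/27) / (8/27) = 1/8.

0.125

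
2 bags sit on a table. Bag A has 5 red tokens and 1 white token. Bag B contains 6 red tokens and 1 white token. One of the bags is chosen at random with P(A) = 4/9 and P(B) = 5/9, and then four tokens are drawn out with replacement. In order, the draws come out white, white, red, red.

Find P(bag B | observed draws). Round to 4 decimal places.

0.4928

The likelihood of the observed sequence under each hypothesis: P(data | bag A) = (1/6)(1/6)(5/6)(5/6) = 0.01929; P(data | bag B) = (1/7)(1/7)(6/7)(6/7) = 0.014994.
The prior-weighted likelihoods are 4/9 · 0.01929 = 0.0085734, 5/9 · 0.014994 = 0.0083299; these sum to 0.016903.
Therefore the posterior P(bag B | data) = (0.0083299) / (0.016903) = 0.4928.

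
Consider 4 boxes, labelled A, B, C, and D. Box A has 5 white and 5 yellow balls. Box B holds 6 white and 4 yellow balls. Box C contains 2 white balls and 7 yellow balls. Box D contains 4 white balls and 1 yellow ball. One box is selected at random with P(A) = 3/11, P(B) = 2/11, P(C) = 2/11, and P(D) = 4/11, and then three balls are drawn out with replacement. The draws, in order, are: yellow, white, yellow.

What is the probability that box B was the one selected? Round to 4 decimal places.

The likelihood of the observed sequence under each hypothesis: P(data | box A) = (5/10)(5/10)(5/10) = 0.125; P(data | box B) = (4/10)(6/10)(4/10) = 0.096; P(data | box C) = (7/9)(2/9)(7/9) = 0.13443; P(data | box D) = (1/5)(4/5)(1/5) = 0.032.
Weighting by the prior gives 3/11 · 0.125 = 0.034091, 2/11 · 0.096 = 0.017455, 2/11 · 0.13443 = 0.024442, 4/11 · 0.032 = 0.011636; these sum to 0.087624.
Therefore the posterior P(box B | data) = (0.017455) / (0.087624) = 0.1992.

0.1992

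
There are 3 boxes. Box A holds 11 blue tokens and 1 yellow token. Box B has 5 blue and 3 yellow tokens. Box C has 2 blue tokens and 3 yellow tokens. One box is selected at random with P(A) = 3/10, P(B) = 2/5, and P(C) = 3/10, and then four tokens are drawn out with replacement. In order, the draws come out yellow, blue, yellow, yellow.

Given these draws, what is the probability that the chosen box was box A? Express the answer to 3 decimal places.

The likelihood of the observed sequence under each hypothesis: P(data | box A) = (1/12)(11/12)(1/12)(1/12) = 0.00053048; P(data | box B) = (3/8)(5/8)(3/8)(3/8) = 0.032959; P(data | box C) = (3/5)(2/5)(3/5)(3/5) = 0.0864.
Weighting by the prior gives 3/10 · 0.00053048 = 0.00015914, 2/5 · 0.032959 = 0.013184, 3/10 · 0.0864 = 0.02592; with total 0.039263.
Hence P(box A | data) = (0.00015914) / (0.039263) = 0.0040533.

0.004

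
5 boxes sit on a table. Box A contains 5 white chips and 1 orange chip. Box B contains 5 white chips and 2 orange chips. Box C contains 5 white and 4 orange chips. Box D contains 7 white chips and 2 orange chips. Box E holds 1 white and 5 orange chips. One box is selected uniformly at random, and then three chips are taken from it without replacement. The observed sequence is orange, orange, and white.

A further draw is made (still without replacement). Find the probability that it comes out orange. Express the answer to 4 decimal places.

Under each hypothesis, the probability of the observed sequence is: P(data | box A) = (1/6)(0/5) = 0; P(data | box B) = (2/7)(1/6)(5/5) = 1/21; P(data | box C) = (4/9)(3/8)(5/7) = 5/42; P(data | box D) = (2/9)(1/8)(7/7) = 1/36; P(data | box E) = (5/6)(4/5)(1/4) = 1/6.
Weighting by the prior gives 1/5 · 0 = 0, 1/5 · 1/21 = 1/105, 1/5 · 5/42 = 1/42, 1/5 · 1/36 = 1/180, 1/5 · 1/6 = 1/30; with total 13/180.
Dividing through by the total gives posterior P(box A | data) = 0, P(box B | data) = 12/91, P(box C | data) = 30/91, P(box D | data) = 1/13, P(box E | data) = 6/13.
So P(orange next | data) = Σ P(orange next | H) P(H | data) = (0)(12/91) + (1/3)(30/91) + (0)(1/13) + (1)(6/13) = 4/7.

0.5714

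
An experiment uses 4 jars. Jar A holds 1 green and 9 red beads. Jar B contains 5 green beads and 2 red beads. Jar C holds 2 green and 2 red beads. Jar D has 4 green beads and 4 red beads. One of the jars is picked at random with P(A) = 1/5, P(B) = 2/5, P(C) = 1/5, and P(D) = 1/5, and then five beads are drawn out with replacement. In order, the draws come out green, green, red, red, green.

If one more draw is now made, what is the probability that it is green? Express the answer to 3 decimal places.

Under each hypothesis, the probability of the observed sequence is: P(data | jar A) = (1/10)(1/10)(9/10)(9/10)(1/10) = 0.00081; P(data | jar B) = (5/7)(5/7)(2/7)(2/7)(5/7) = 0.02975; P(data | jar C) = (2/4)(2/4)(2/4)(2/4)(2/4) = 0.03125; P(data | jar D) = (4/8)(4/8)(4/8)(4/8)(4/8) = 0.03125.
The prior-weighted likelihoods are 1/5 · 0.00081 = 0.000162, 2/5 · 0.02975 = 0.0119, 1/5 · 0.03125 = 0.00625, 1/5 · 0.03125 = 0.00625; summing to 0.024562.
The posterior is then P(jar A | data) = 0.0065956, P(jar B | data) = 0.48448, P(jar C | data) = 0.25446, P(jar D | data) = 0.25446.
Averaging over the posterior, P(green next | data) = (1/10)(0.0065956) + (5/7)(0.48448) + (1/2)(0.25446) + (1/2)(0.25446) = 0.60118.

0.601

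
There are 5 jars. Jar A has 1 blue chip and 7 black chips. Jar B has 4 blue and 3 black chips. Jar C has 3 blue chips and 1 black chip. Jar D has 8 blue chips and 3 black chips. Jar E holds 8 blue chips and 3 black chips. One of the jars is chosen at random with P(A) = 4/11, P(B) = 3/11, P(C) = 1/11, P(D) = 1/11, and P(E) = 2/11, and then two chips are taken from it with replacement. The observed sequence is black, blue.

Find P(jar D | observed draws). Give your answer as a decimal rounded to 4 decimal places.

Compute the likelihood of the observed sequence for each case: P(data | jar A) = (7/8)(1/8) = 0.10938; P(data | jar B) = (3/7)(4/7) = 0.2449; P(data | jar C) = (1/4)(3/4) = 0.1875; P(data | jar D) = (3/11)(8/11) = 0.19835; P(data | jar E) = (3/11)(8/11) = 0.19835.
Multiplying each by its prior: 4/11 · 0.10938 = 0.039773, 3/11 · 0.2449 = 0.06679, 1/11 · 0.1875 = 0.017045, 1/11 · 0.19835 = 0.018032, 2/11 · 0.19835 = 0.036063; with total 0.1777.
Therefore the posterior P(jar D | data) = (0.018032) / (0.1777) = 0.10147.

0.1015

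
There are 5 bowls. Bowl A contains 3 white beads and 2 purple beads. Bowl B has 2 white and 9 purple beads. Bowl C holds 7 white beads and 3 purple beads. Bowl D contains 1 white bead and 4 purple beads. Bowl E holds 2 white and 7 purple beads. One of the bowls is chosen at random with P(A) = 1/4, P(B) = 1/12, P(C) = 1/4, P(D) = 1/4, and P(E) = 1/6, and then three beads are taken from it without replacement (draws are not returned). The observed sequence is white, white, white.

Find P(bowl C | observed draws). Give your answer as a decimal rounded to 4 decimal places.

0.7447

For each hypothesis, P(data | H) works out to: P(data | bowl A) = (3/5)(2/4)(1/3) = 1/10; P(data | bowl B) = (2/11)(1/10)(0/9) = 0; P(data | bowl C) = (7/10)(6/9)(5/8) = 7/24; P(data | bowl D) = (1/5)(0/4) = 0; P(data | bowl E) = (2/9)(1/8)(0/7) = 0.
Weighting by the prior gives 1/4 · 1/10 = 1/40, 1/12 · 0 = 0, 1/4 · 7/24 = 7/96, 1/4 · 0 = 0, 1/6 · 0 = 0; these sum to 47/480.
Therefore the posterior P(bowl C | data) = (7/96) / (47/480) = 35/47.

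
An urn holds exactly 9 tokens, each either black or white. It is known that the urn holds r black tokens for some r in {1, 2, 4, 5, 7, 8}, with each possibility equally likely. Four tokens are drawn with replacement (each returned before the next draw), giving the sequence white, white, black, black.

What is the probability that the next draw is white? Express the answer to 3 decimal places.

0.500

The likelihood of the observed sequence under each hypothesis: P(data | r = 1) = (8/9)(8/9)(1/9)(1/9) = 0.0097546; P(data | r = 2) = (7/9)(7/9)(2/9)(2/9) = 0.029873; P(data | r = 4) = (5/9)(5/9)(4/9)(4/9) = 0.060966; P(data | r = 5) = (4/9)(4/9)(5/9)(5/9) = 0.060966; P(data | r = 7) = (2/9)(2/9)(7/9)(7/9) = 0.029873; P(data | r = 8) = (1/9)(1/9)(8/9)(8/9) = 0.0097546.
The prior-weighted likelihoods are 1/6 · 0.0097546 = 0.0016258, 1/6 · 0.029873 = 0.0049789, 1/6 · 0.060966 = 0.010161, 1/6 · 0.060966 = 0.010161, 1/6 · 0.029873 = 0.0049789, 1/6 · 0.0097546 = 0.0016258; summing to 0.033531.
Normalising, the posterior is P(r = 1 | data) = 0.048485, P(r = 2 | data) = 0.14848, P(r = 4 | data) = 0.30303, P(r = 5 | data) = 0.30303, P(r = 7 | data) = 0.14848, P(r = 8 | data) = 0.048485.
So P(white next | data) = Σ P(white next | H) P(H | data) = (8/9)(0.048485) + (7/9)(0.14848) + (5/9)(0.30303) + (4/9)(0.30303) + (2/9)(0.14848) + (1/9)(0.048485) = 0.5.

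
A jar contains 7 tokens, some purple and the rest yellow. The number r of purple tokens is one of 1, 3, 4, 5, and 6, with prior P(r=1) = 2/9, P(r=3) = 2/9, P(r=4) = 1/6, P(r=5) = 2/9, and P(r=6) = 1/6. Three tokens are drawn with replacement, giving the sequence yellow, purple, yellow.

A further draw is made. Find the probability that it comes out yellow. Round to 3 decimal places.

0.562

Under each hypothesis, the probability of the observed sequence is: P(data | r = 1) = (6/7)(1/7)(6/7) = 0.10496; P(data | r = 3) = (4/7)(3/7)(4/7) = 0.13994; P(data | r = 4) = (3/7)(4/7)(3/7) = 0.10496; P(data | r = 5) = (2/7)(5/7)(2/7) = 0.058309; P(data | r = 6) = (1/7)(6/7)(1/7) = 0.017493.
Multiplying each by its prior: 2/9 · 0.10496 = 0.023324, 2/9 · 0.13994 = 0.031098, 1/6 · 0.10496 = 0.017493, 2/9 · 0.058309 = 0.012958, 1/6 · 0.017493 = 0.0029155; with total 0.087787.
The posterior is then P(r = 1 | data) = 0.26568, P(r = 3 | data) = 0.35424, P(r = 4 | data) = 0.19926, P(r = 5 | data) = 0.1476, P(r = 6 | data) = 0.03321.
Averaging over the posterior, P(yellow next | data) = (6/7)(0.26568) + (4/7)(0.35424) + (3/7)(0.19926) + (2/7)(0.1476) + (1/7)(0.03321) = 0.56247.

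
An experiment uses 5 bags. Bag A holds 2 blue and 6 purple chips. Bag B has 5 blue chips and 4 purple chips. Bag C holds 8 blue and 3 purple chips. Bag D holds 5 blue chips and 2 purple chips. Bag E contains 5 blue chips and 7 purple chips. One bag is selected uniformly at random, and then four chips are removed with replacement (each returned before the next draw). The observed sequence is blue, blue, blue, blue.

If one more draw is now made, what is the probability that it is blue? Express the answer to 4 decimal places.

0.6810

Under each hypothesis, the probability of the observed sequence is: P(data | bag A) = (2/8)(2/8)(2/8)(2/8) = 0.0039062; P(data | bag B) = (5/9)(5/9)(5/9)(5/9) = 0.09526; P(data | bag C) = (8/11)(8/11)(8/11)(8/11) = 0.27976; P(data | bag D) = (5/7)(5/7)(5/7)(5/7) = 0.26031; P(data | bag E) = (5/12)(5/12)(5/12)(5/12) = 0.030141.
Weighting by the prior gives 1/5 · 0.0039062 = 0.00078125, 1/5 · 0.09526 = 0.019052, 1/5 · 0.27976 = 0.055952, 1/5 · 0.26031 = 0.052062, 1/5 · 0.030141 = 0.0060282; with total 0.13388.
The posterior is then P(bag A | data) = 0.0058356, P(bag B | data) = 0.14231, P(bag C | data) = 0.41794, P(bag D | data) = 0.38888, P(bag E | data) = 0.045028.
So P(blue next | data) = Σ P(blue next | H) P(H | data) = (1/4)(0.0058356) + (5/9)(0.14231) + (8/11)(0.41794) + (5/7)(0.38888) + (5/12)(0.045028) = 0.68101.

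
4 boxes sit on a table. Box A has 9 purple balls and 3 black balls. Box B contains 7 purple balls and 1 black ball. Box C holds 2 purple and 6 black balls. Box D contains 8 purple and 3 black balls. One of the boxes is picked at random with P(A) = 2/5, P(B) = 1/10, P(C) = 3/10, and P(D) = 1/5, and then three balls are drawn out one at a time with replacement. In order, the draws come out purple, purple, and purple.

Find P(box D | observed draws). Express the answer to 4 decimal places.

Compute the likelihood of the observed sequence for each case: P(data | box A) = (9/12)(9/12)(9/12) = 0.42188; P(data | box B) = (7/8)(7/8)(7/8) = 0.66992; P(data | box C) = (2/8)(2/8)(2/8) = 0.015625; P(data | box D) = (8/11)(8/11)(8/11) = 0.38467.
Weighting by the prior gives 2/5 · 0.42188 = 0.16875, 1/10 · 0.66992 = 0.066992, 3/10 · 0.015625 = 0.0046875, 1/5 · 0.38467 = 0.076935; with total 0.31736.
So P(box D | data) = (0.076935) / (0.31736) = 0.24242.

0.2424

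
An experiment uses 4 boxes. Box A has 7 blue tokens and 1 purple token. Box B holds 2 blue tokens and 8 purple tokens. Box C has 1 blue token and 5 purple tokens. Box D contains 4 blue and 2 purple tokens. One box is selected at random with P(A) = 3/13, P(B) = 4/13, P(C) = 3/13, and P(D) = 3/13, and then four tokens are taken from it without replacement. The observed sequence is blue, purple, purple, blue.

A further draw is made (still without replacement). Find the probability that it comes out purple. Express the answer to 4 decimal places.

Compute the likelihood of the observed sequence for each case: P(data | box A) = (7/8)(1/7)(0/6) = 0; P(data | box B) = (2/10)(8/9)(7/8)(1/7) = 1/45; P(data | box C) = (1/6)(5/5)(4/4)(0/3) = 0; P(data | box D) = (4/6)(2/5)(1/4)(3/3) = 1/15.
The prior-weighted likelihoods are 3/13 · 0 = 0, 4/13 · 1/45 = 4/585, 3/13 · 0 = 0, 3/13 · 1/15 = 1/65; summing to 1/45.
Normalising, the posterior is P(box A | data) = 0, P(box B | data) = 4/13, P(box C | data) = 0, P(box D | data) = 9/13.
So P(purple next | data) = Σ P(purple next | H) P(H | data) = (1)(4/13) + (0)(9/13) = 4/13.

0.3077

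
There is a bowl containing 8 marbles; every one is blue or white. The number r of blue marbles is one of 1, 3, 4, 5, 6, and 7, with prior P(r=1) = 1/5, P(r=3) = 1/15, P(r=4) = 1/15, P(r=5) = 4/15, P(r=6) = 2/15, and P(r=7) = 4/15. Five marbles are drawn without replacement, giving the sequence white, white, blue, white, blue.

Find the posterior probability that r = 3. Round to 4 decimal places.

0.3191

For each hypothesis, P(data | H) works out to: P(data | r = 1) = (7/8)(6/7)(1/6)(5/5)(0/4) = 0; P(data | r = 3) = (5/8)(4/7)(3/6)(3/5)(2/4) = 0.053571; P(data | r = 4) = (4/8)(3/7)(4/6)(2/5)(3/4) = 0.042857; P(data | r = 5) = (3/8)(2/7)(5/6)(1/5)(4/4) = 0.017857; P(data | r = 6) = (2/8)(1/7)(6/6)(0/5) = 0; P(data | r = 7) = (1/8)(0/7) = 0.
Multiplying each by its prior: 1/5 · 0 = 0, 1/15 · 0.053571 = 0.0035714, 1/15 · 0.042857 = 0.0028571, 4/15 · 0.017857 = 0.0047619, 2/15 · 0 = 0, 4/15 · 0 = 0; summing to 0.01119.
Therefore the posterior P(r = 3 | data) = (0.0035714) / (0.01119) = 0.31915.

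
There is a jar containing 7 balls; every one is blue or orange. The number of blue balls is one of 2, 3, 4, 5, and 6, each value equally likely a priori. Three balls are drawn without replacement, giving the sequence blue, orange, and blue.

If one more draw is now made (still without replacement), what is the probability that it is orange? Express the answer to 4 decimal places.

The likelihood of the observed sequence under each hypothesis: P(data | r = 2) = (2/7)(5/6)(1/5) = 1/21; P(data | r = 3) = (3/7)(4/6)(2/5) = 4/35; P(data | r = 4) = (4/7)(3/6)(3/5) = 6/35; P(data | r = 5) = (5/7)(2/6)(4/5) = 4/21; P(data | r = 6) = (6/7)(1/6)(5/5) = 1/7.
Multiplying each by its prior: 1/5 · 1/21 = 1/105, 1/5 · 4/35 = 4/175, 1/5 · 6/35 = 6/175, 1/5 · 4/21 = 4/105, 1/5 · 1/7 = 1/35; summing to 2/15.
Dividing through by the total gives posterior P(r = 2 | data) = 1/14, P(r = 3 | data) = 6/35, P(r = 4 | data) = 9/35, P(r = 5 | data) = 2/7, P(r = 6 | data) = 3/14.
So P(orange next | data) = Σ P(orange next | H) P(H | data) = (1)(1/14) + (3/4)(6/35) + (1/2)(9/35) + (1/4)(2/7) + (0)(3/14) = 2/5.

0.4000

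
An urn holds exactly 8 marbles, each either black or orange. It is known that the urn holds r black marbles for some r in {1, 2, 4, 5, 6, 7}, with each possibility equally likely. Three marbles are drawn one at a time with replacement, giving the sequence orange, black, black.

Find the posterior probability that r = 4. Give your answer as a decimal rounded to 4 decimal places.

For each hypothesis, P(data | H) works out to: P(data | r = 1) = (7/8)(1/8)(1/8) = 0.013672; P(data | r = 2) = (6/8)(2/8)(2/8) = 0.046875; P(data | r = 4) = (4/8)(4/8)(4/8) = 0.125; P(data | r = 5) = (3/8)(5/8)(5/8) = 0.14648; P(data | r = 6) = (2/8)(6/8)(6/8) = 0.14062; P(data | r = 7) = (1/8)(7/8)(7/8) = 0.095703.
Weighting by the prior gives 1/6 · 0.013672 = 0.0022786, 1/6 · 0.046875 = 0.0078125, 1/6 · 0.125 = 0.020833, 1/6 · 0.14648 = 0.024414, 1/6 · 0.14062 = 0.023438, 1/6 · 0.095703 = 0.015951; these sum to 0.094727.
So P(r = 4 | data) = (0.020833) / (0.094727) = 0.21993.

0.2199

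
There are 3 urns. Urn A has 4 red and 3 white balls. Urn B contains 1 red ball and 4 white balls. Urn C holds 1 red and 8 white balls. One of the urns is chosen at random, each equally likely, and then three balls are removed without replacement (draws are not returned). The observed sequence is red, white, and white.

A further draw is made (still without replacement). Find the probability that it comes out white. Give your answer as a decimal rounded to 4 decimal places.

For each hypothesis, P(data | H) works out to: P(data | urn A) = (4/7)(3/6)(2/5) = 4/35; P(data | urn B) = (1/5)(4/4)(3/3) = 1/5; P(data | urn C) = (1/9)(8/8)(7/7) = 1/9.
The prior-weighted likelihoods are 1/3 · 4/35 = 4/105, 1/3 · 1/5 = 1/15, 1/3 · 1/9 = 1/27; with total 134/945.
Normalising, the posterior is P(urn A | data) = 18/67, P(urn B | data) = 63/134, P(urn C | data) = 35/134.
Averaging over the posterior, P(white next | data) = (1/4)(18/67) + (1)(63/134) + (1)(35/134) = 107/134.

0.7985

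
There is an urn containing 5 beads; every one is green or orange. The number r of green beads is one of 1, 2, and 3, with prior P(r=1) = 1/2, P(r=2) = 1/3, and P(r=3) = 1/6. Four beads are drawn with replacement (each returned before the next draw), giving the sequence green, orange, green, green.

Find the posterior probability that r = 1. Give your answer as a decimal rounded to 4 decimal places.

For each hypothesis, P(data | H) works out to: P(data | r = 1) = (1/5)(4/5)(1/5)(1/5) = 4/625; P(data | r = 2) = (2/5)(3/5)(2/5)(2/5) = 24/625; P(data | r = 3) = (3/5)(2/5)(3/5)(3/5) = 54/625.
Weighting by the prior gives 1/2 · 4/625 = 2/625, 1/3 · 24/625 = 8/625, 1/6 · 54/625 = 9/625; these sum to 19/625.
By Bayes' rule, P(r = 1 | data) = (2/625) / (19/625) = 2/19.

0.1053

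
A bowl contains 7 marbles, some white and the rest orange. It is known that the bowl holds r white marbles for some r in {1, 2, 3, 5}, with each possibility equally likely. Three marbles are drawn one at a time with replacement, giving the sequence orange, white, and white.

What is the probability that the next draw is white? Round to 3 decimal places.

The likelihood of the observed sequence under each hypothesis: P(data | r = 1) = (6/7)(1/7)(1/7) = 6/343; P(data | r = 2) = (5/7)(2/7)(2/7) = 20/343; P(data | r = 3) = (4/7)(3/7)(3/7) = 36/343; P(data | r = 5) = (2/7)(5/7)(5/7) = 50/343.
Multiplying each by its prior: 1/4 · 6/343 = 3/686, 1/4 · 20/343 = 5/343, 1/4 · 36/343 = 9/343, 1/4 · 50/343 = 25/686; summing to 4/49.
Dividing through by the total gives posterior P(r = 1 | data) = 3/56, P(r = 2 | data) = 5/28, P(r = 3 | data) = 9/28, P(r = 5 | data) = 25/56.
The predictive probability is P(white next | data) = (1/7)(3/56) + (2/7)(5/28) + (3/7)(9/28) + (5/7)(25/56) = 101/196.

0.515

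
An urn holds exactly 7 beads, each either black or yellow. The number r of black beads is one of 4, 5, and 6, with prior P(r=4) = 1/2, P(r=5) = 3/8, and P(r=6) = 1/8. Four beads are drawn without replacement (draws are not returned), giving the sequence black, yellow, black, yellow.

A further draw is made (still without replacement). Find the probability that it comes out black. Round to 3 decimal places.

Compute the likelihood of the observed sequence for each case: P(data | r = 4) = (4/7)(3/6)(3/5)(2/4) = 3/35; P(data | r = 5) = (5/7)(2/6)(4/5)(1/4) = 1/21; P(data | r = 6) = (6/7)(1/6)(5/5)(0/4) = 0.
Weighting by the prior gives 1/2 · 3/35 = 3/70, 3/8 · 1/21 = 1/56, 1/8 · 0 = 0; with total 17/280.
Normalising, the posterior is P(r = 4 | data) = 12/17, P(r = 5 | data) = 5/17, P(r = 6 | data) = 0.
So P(black next | data) = Σ P(black next | H) P(H | data) = (2/3)(12/17) + (1)(5/17) = 13/17.

0.765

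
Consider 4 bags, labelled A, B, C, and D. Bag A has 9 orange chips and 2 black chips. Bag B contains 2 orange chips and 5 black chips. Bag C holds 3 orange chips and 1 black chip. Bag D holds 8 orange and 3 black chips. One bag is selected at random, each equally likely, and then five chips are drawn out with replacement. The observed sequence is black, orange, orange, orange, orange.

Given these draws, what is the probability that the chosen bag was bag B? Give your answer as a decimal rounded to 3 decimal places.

Compute the likelihood of the observed sequence for each case: P(data | bag A) = (2/11)(9/11)(9/11)(9/11)(9/11) = 0.081477; P(data | bag B) = (5/7)(2/7)(2/7)(2/7)(2/7) = 0.0047599; P(data | bag C) = (1/4)(3/4)(3/4)(3/4)(3/4) = 0.079102; P(data | bag D) = (3/11)(8/11)(8/11)(8/11)(8/11) = 0.076299.
Weighting by the prior gives 1/4 · 0.081477 = 0.020369, 1/4 · 0.0047599 = 0.00119, 1/4 · 0.079102 = 0.019775, 1/4 · 0.076299 = 0.019075; with total 0.060409.
By Bayes' rule, P(bag B | data) = (0.00119) / (0.060409) = 0.019699.

0.020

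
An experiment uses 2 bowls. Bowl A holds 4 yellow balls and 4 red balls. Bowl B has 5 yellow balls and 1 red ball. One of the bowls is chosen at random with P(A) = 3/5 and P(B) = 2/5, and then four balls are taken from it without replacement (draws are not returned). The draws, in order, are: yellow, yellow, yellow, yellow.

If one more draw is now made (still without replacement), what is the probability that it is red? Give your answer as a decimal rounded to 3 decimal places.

Under each hypothesis, the probability of the observed sequence is: P(data | bowl A) = (4/8)(3/7)(2/6)(1/5) = 0.014286; P(data | bowl B) = (5/6)(4/5)(3/4)(2/3) = 0.33333.
Multiplying each by its prior: 3/5 · 0.014286 = 0.0085714, 2/5 · 0.33333 = 0.13333; these sum to 0.1419.
Dividing through by the total gives posterior P(bowl A | data) = 0.060403, P(bowl B | data) = 0.9396.
Averaging over the posterior, P(red next | data) = (1)(0.060403) + (1/2)(0.9396) = 0.5302.

0.530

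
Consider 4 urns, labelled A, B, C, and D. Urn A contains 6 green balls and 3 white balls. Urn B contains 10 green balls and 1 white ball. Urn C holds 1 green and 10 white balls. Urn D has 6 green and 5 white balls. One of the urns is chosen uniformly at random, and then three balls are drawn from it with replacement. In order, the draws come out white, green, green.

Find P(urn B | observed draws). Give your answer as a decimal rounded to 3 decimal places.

The likelihood of the observed sequence under each hypothesis: P(data | urn A) = (3/9)(6/9)(6/9) = 0.14815; P(data | urn B) = (1/11)(10/11)(10/11) = 0.075131; P(data | urn C) = (10/11)(1/11)(1/11) = 0.0075131; P(data | urn D) = (5/11)(6/11)(6/11) = 0.13524.
Multiplying each by its prior: 1/4 · 0.14815 = 0.037037, 1/4 · 0.075131 = 0.018783, 1/4 · 0.0075131 = 0.0018783, 1/4 · 0.13524 = 0.033809; these sum to 0.091507.
So P(urn B | data) = (0.018783) / (0.091507) = 0.20526.

0.205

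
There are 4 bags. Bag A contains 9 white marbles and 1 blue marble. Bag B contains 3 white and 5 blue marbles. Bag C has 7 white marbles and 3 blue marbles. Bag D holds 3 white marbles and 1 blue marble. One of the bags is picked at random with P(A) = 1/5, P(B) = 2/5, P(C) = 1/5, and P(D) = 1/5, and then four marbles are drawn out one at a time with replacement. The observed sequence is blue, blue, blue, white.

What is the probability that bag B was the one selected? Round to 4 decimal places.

For each hypothesis, P(data | H) works out to: P(data | bag A) = (1/10)(1/10)(1/10)(9/10) = 0.0009; P(data | bag B) = (5/8)(5/8)(5/8)(3/8) = 0.091553; P(data | bag C) = (3/10)(3/10)(3/10)(7/10) = 0.0189; P(data | bag D) = (1/4)(1/4)(1/4)(3/4) = 0.011719.
Weighting by the prior gives 1/5 · 0.0009 = 0.00018, 2/5 · 0.091553 = 0.036621, 1/5 · 0.0189 = 0.00378, 1/5 · 0.011719 = 0.0023437; with total 0.042925.
By Bayes' rule, P(bag B | data) = (0.036621) / (0.042925) = 0.85314.

0.8531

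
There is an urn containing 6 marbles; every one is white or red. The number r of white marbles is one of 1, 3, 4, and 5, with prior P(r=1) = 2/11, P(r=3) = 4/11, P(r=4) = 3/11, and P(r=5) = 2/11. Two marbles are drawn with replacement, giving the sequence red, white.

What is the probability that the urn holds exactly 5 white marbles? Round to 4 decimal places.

Compute the likelihood of the observed sequence for each case: P(data | r = 1) = (5/6)(1/6) = 5/36; P(data | r = 3) = (3/6)(3/6) = 1/4; P(data | r = 4) = (2/6)(4/6) = 2/9; P(data | r = 5) = (1/6)(5/6) = 5/36.
Multiplying each by its prior: 2/11 · 5/36 = 5/198, 4/11 · 1/4 = 1/11, 3/11 · 2/9 = 2/33, 2/11 · 5/36 = 5/198; with total 20/99.
So P(r = 5 | data) = (5/198) / (20/99) = 1/8.

0.1250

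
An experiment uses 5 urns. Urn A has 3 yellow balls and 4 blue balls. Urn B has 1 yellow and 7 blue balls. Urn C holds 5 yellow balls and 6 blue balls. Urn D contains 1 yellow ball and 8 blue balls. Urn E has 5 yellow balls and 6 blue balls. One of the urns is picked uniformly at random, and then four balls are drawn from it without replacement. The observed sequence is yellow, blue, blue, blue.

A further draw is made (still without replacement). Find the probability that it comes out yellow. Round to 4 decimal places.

The likelihood of the observed sequence under each hypothesis: P(data | urn A) = (3/7)(4/6)(3/5)(2/4) = 0.085714; P(data | urn B) = (1/8)(7/7)(6/6)(5/5) = 0.125; P(data | urn C) = (5/11)(6/10)(5/9)(4/8) = 0.075758; P(data | urn D) = (1/9)(8/8)(7/7)(6/6) = 0.11111; P(data | urn E) = (5/11)(6/10)(5/9)(4/8) = 0.075758.
Multiplying each by its prior: 1/5 · 0.085714 = 0.017143, 1/5 · 0.125 = 0.025, 1/5 · 0.075758 = 0.015152, 1/5 · 0.11111 = 0.022222, 1/5 · 0.075758 = 0.015152; with total 0.094668.
Normalising, the posterior is P(urn A | data) = 0.18108, P(urn B | data) = 0.26408, P(urn C | data) = 0.16005, P(urn D | data) = 0.23474, P(urn E | data) = 0.16005.
Averaging over the posterior, P(yellow next | data) = (2/3)(0.18108) + (0)(0.26408) + (4/7)(0.16005) + (0)(0.23474) + (4/7)(0.16005) = 0.30364.

0.3036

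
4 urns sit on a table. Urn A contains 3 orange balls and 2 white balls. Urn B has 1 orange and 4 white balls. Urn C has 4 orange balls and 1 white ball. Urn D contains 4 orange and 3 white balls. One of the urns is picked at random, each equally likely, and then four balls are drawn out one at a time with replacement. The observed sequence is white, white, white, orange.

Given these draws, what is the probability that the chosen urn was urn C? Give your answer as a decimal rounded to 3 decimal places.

0.033

The likelihood of the observed sequence under each hypothesis: P(data | urn A) = (2/5)(2/5)(2/5)(3/5) = 0.0384; P(data | urn B) = (4/5)(4/5)(4/5)(1/5) = 0.1024; P(data | urn C) = (1/5)(1/5)(1/5)(4/5) = 0.0064; P(data | urn D) = (3/7)(3/7)(3/7)(4/7) = 0.044981.
The prior-weighted likelihoods are 1/4 · 0.0384 = 0.0096, 1/4 · 0.1024 = 0.0256, 1/4 · 0.0064 = 0.0016, 1/4 · 0.044981 = 0.011245; with total 0.048045.
By Bayes' rule, P(urn C | data) = (0.0016) / (0.048045) = 0.033302.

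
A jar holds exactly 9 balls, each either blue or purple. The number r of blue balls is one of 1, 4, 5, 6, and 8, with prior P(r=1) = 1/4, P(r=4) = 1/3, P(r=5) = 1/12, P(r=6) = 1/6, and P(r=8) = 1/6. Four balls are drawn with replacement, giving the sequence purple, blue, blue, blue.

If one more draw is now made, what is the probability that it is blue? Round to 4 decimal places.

0.6362

For each hypothesis, P(data | H) works out to: P(data | r = 1) = (8/9)(1/9)(1/9)(1/9) = 0.0012193; P(data | r = 4) = (5/9)(4/9)(4/9)(4/9) = 0.048773; P(data | r = 5) = (4/9)(5/9)(5/9)(5/9) = 0.076208; P(data | r = 6) = (3/9)(6/9)(6/9)(6/9) = 0.098765; P(data | r = 8) = (1/9)(8/9)(8/9)(8/9) = 0.078037.
Multiplying each by its prior: 1/4 · 0.0012193 = 0.00030483, 1/3 · 0.048773 = 0.016258, 1/12 · 0.076208 = 0.0063507, 1/6 · 0.098765 = 0.016461, 1/6 · 0.078037 = 0.013006; these sum to 0.05238.
The posterior is then P(r = 1 | data) = 0.0058196, P(r = 4 | data) = 0.31038, P(r = 5 | data) = 0.12124, P(r = 6 | data) = 0.31426, P(r = 8 | data) = 0.2483.
Averaging over the posterior, P(blue next | data) = (1/9)(0.0058196) + (4/9)(0.31038) + (5/9)(0.12124) + (2/3)(0.31426) + (8/9)(0.2483) = 0.63617.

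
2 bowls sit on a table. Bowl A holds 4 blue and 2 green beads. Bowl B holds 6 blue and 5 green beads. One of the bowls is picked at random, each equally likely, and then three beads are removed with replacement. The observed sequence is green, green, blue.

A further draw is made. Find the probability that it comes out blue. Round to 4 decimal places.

0.5935

Under each hypothesis, the probability of the observed sequence is: P(data | bowl A) = (2/6)(2/6)(4/6) = 0.074074; P(data | bowl B) = (5/11)(5/11)(6/11) = 0.1127.
Weighting by the prior gives 1/2 · 0.074074 = 0.037037, 1/2 · 0.1127 = 0.056349; these sum to 0.093386.
Normalising, the posterior is P(bowl A | data) = 0.3966, P(bowl B | data) = 0.6034.
The predictive probability is P(blue next | data) = (2/3)(0.3966) + (6/11)(0.6034) = 0.59353.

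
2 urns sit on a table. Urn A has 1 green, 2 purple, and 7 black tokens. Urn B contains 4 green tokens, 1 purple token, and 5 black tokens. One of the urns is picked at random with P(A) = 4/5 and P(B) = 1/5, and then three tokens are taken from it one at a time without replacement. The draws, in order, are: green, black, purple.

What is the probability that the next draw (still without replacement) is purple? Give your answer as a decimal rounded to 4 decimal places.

Under each hypothesis, the probability of the observed sequence is: P(data | urn A) = (1/10)(7/9)(2/8) = 7/360; P(data | urn B) = (4/10)(5/9)(1/8) = 1/36.
Multiplying each by its prior: 4/5 · 7/360 = 7/450, 1/5 · 1/36 = 1/180; with total 19/900.
Normalising, the posterior is P(urn A | data) = 14/19, P(urn B | data) = 5/19.
So P(purple next | data) = Σ P(purple next | H) P(H | data) = (1/7)(14/19) + (0)(5/19) = 2/19.

0.1053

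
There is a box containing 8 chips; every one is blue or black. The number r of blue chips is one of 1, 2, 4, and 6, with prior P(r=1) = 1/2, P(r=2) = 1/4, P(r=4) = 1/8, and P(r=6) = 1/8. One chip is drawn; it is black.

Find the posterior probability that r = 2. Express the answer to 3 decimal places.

0.261

Under each hypothesis, the probability of this draw is: P(data | r = 1) = (7/8) = 7/8; P(data | r = 2) = (6/8) = 3/4; P(data | r = 4) = (4/8) = 1/2; P(data | r = 6) = (2/8) = 1/4.
Weighting by the prior gives 1/2 · 7/8 = 7/16, 1/4 · 3/4 = 3/16, 1/8 · 1/2 = 1/16, 1/8 · 1/4 = 1/32; summing to 23/32.
Therefore the posterior P(r = 2 | data) = (3/16) / (23/32) = 6/23.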